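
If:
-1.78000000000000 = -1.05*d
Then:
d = 1.70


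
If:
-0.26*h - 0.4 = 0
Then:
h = -1.54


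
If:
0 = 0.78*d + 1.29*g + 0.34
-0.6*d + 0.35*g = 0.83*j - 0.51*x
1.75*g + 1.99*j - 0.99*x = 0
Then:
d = 0.0774847037755559*x - 0.227161368949908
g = -0.0468512162363826*x - 0.12621250559618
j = 0.538688255484256*x + 0.110990896881063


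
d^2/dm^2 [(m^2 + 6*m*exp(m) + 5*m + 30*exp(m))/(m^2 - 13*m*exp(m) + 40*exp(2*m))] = (((m^2 + 6*m*exp(m) + 5*m + 30*exp(m))*(13*m*exp(m) - 160*exp(2*m) + 26*exp(m) - 2) + 2*(6*m*exp(m) + 2*m + 36*exp(m) + 5)*(13*m*exp(m) - 2*m - 80*exp(2*m) + 13*exp(m)))*(m^2 - 13*m*exp(m) + 40*exp(2*m)) + (m^2 - 13*m*exp(m) + 40*exp(2*m))^2*(6*m*exp(m) + 42*exp(m) + 2) + (2*m^2 + 12*m*exp(m) + 10*m + 60*exp(m))*(13*m*exp(m) - 2*m - 80*exp(2*m) + 13*exp(m))^2)/(m^2 - 13*m*exp(m) + 40*exp(2*m))^3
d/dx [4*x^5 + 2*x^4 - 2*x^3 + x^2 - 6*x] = 20*x^4 + 8*x^3 - 6*x^2 + 2*x - 6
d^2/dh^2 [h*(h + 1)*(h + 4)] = 6*h + 10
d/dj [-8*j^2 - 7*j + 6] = -16*j - 7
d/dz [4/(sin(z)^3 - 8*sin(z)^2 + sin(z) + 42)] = 4*(-3*sin(z)^2 + 16*sin(z) - 1)*cos(z)/(sin(z)^3 - 8*sin(z)^2 + sin(z) + 42)^2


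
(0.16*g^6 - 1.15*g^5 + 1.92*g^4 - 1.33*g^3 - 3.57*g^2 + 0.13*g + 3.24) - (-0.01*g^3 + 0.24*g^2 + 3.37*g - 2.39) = 0.16*g^6 - 1.15*g^5 + 1.92*g^4 - 1.32*g^3 - 3.81*g^2 - 3.24*g + 5.63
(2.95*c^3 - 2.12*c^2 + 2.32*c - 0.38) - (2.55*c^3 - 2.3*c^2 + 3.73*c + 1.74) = 0.4*c^3 + 0.18*c^2 - 1.41*c - 2.12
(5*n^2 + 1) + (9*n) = 5*n^2 + 9*n + 1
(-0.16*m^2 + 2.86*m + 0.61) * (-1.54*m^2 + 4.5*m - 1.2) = 0.2464*m^4 - 5.1244*m^3 + 12.1226*m^2 - 0.687*m - 0.732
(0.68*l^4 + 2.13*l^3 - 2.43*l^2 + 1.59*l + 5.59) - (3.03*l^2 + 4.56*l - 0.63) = 0.68*l^4 + 2.13*l^3 - 5.46*l^2 - 2.97*l + 6.22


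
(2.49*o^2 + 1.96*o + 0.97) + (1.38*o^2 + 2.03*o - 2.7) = 3.87*o^2 + 3.99*o - 1.73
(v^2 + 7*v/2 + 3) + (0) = v^2 + 7*v/2 + 3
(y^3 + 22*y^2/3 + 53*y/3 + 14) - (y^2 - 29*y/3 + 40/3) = y^3 + 19*y^2/3 + 82*y/3 + 2/3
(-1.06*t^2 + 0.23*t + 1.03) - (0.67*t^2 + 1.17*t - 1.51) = -1.73*t^2 - 0.94*t + 2.54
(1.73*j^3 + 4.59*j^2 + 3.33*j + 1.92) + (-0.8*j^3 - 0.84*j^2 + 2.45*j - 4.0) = 0.93*j^3 + 3.75*j^2 + 5.78*j - 2.08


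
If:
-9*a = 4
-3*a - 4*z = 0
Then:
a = -4/9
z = 1/3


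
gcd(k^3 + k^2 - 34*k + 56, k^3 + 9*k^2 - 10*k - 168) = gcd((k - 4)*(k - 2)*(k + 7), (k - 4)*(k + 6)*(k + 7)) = k^2 + 3*k - 28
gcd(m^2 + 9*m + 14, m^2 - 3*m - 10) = m + 2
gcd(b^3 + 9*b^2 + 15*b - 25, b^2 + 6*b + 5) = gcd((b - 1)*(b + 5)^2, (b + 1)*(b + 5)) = b + 5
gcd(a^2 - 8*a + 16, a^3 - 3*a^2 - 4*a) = a - 4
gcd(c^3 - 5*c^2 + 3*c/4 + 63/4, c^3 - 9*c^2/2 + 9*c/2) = c - 3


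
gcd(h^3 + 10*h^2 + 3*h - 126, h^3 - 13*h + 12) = h - 3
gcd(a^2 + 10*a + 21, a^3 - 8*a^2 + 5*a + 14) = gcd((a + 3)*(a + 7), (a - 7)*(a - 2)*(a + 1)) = 1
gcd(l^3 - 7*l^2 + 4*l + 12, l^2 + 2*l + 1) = l + 1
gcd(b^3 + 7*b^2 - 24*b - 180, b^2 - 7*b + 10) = b - 5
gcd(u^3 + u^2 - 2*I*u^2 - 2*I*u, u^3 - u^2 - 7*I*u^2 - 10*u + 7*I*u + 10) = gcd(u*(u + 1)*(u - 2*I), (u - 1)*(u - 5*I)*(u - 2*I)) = u - 2*I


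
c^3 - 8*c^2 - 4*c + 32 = (c - 8)*(c - 2)*(c + 2)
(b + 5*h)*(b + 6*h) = b^2 + 11*b*h + 30*h^2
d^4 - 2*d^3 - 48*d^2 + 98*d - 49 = (d - 7)*(d - 1)^2*(d + 7)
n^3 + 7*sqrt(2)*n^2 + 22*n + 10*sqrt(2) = (n + sqrt(2))^2*(n + 5*sqrt(2))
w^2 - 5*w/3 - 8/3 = (w - 8/3)*(w + 1)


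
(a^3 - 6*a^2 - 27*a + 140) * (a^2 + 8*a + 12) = a^5 + 2*a^4 - 63*a^3 - 148*a^2 + 796*a + 1680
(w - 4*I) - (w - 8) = 8 - 4*I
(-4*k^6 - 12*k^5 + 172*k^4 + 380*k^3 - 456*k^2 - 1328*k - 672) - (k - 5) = -4*k^6 - 12*k^5 + 172*k^4 + 380*k^3 - 456*k^2 - 1329*k - 667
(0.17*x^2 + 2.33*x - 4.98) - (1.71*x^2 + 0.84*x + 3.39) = -1.54*x^2 + 1.49*x - 8.37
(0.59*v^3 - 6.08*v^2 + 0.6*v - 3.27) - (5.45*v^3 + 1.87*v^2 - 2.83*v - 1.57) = -4.86*v^3 - 7.95*v^2 + 3.43*v - 1.7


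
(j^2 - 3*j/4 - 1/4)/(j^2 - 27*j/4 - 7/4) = (j - 1)/(j - 7)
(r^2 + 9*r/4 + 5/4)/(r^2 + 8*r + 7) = (r + 5/4)/(r + 7)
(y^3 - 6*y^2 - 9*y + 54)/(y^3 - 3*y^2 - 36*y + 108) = (y + 3)/(y + 6)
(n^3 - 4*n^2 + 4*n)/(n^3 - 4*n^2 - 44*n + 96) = n*(n - 2)/(n^2 - 2*n - 48)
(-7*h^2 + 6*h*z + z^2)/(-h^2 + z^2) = (7*h + z)/(h + z)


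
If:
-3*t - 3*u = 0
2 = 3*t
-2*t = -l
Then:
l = 4/3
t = 2/3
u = -2/3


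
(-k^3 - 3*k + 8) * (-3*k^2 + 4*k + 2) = 3*k^5 - 4*k^4 + 7*k^3 - 36*k^2 + 26*k + 16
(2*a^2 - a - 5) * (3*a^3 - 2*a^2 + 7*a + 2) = 6*a^5 - 7*a^4 + a^3 + 7*a^2 - 37*a - 10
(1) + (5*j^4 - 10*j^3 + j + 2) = 5*j^4 - 10*j^3 + j + 3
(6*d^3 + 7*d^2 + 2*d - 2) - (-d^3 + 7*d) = 7*d^3 + 7*d^2 - 5*d - 2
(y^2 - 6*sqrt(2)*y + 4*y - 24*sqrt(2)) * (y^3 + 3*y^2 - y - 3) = y^5 - 6*sqrt(2)*y^4 + 7*y^4 - 42*sqrt(2)*y^3 + 11*y^3 - 66*sqrt(2)*y^2 - 7*y^2 - 12*y + 42*sqrt(2)*y + 72*sqrt(2)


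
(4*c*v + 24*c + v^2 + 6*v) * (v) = 4*c*v^2 + 24*c*v + v^3 + 6*v^2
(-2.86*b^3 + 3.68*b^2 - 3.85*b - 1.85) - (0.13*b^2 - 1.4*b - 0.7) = -2.86*b^3 + 3.55*b^2 - 2.45*b - 1.15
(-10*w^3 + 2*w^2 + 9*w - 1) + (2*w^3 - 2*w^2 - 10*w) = -8*w^3 - w - 1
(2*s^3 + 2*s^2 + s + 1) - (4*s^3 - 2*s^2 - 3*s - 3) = -2*s^3 + 4*s^2 + 4*s + 4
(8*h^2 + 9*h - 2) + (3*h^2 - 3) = 11*h^2 + 9*h - 5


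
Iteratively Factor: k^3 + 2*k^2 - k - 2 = (k + 2)*(k^2 - 1) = (k - 1)*(k + 2)*(k + 1)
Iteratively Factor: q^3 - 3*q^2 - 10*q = (q)*(q^2 - 3*q - 10) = q*(q + 2)*(q - 5)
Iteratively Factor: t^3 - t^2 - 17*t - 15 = (t + 3)*(t^2 - 4*t - 5) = (t + 1)*(t + 3)*(t - 5)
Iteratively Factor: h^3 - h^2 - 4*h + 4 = (h - 2)*(h^2 + h - 2) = (h - 2)*(h - 1)*(h + 2)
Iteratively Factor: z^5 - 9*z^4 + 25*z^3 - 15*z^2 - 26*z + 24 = (z + 1)*(z^4 - 10*z^3 + 35*z^2 - 50*z + 24) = (z - 2)*(z + 1)*(z^3 - 8*z^2 + 19*z - 12) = (z - 4)*(z - 2)*(z + 1)*(z^2 - 4*z + 3) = (z - 4)*(z - 2)*(z - 1)*(z + 1)*(z - 3)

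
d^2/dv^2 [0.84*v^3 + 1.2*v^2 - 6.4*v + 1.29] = 5.04*v + 2.4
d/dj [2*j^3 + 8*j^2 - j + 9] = 6*j^2 + 16*j - 1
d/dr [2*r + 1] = 2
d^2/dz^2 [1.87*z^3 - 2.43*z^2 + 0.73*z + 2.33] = 11.22*z - 4.86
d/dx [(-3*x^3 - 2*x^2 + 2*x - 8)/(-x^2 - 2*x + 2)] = 3*(x^4 + 4*x^3 - 4*x^2 - 8*x - 4)/(x^4 + 4*x^3 - 8*x + 4)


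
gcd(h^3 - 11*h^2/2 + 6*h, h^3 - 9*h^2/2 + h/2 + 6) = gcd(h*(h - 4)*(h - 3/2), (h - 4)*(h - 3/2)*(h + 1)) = h^2 - 11*h/2 + 6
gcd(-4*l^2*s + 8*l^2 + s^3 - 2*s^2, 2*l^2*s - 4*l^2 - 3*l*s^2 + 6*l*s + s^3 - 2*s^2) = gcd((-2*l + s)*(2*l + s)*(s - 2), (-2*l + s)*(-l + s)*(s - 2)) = -2*l*s + 4*l + s^2 - 2*s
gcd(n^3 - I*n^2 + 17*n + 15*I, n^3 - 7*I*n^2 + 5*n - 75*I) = n^2 - 2*I*n + 15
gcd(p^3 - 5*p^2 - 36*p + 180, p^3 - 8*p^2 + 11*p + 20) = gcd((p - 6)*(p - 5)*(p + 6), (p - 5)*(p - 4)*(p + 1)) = p - 5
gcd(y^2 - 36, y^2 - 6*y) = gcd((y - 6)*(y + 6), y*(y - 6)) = y - 6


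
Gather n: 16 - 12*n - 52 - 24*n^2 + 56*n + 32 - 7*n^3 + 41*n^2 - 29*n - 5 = -7*n^3 + 17*n^2 + 15*n - 9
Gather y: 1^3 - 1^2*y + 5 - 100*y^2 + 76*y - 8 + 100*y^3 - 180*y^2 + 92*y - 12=100*y^3 - 280*y^2 + 167*y - 14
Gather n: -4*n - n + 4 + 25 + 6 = 35 - 5*n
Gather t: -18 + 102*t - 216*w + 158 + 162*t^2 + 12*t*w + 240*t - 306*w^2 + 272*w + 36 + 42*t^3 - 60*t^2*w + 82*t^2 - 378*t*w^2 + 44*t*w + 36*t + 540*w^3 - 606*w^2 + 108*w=42*t^3 + t^2*(244 - 60*w) + t*(-378*w^2 + 56*w + 378) + 540*w^3 - 912*w^2 + 164*w + 176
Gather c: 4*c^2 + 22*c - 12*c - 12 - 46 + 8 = 4*c^2 + 10*c - 50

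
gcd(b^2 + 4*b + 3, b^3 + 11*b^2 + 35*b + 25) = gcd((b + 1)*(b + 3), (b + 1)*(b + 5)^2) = b + 1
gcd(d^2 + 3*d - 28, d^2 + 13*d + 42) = d + 7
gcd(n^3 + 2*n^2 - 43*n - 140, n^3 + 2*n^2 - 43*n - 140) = n^3 + 2*n^2 - 43*n - 140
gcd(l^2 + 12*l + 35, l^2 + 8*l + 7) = l + 7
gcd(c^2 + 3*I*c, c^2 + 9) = c + 3*I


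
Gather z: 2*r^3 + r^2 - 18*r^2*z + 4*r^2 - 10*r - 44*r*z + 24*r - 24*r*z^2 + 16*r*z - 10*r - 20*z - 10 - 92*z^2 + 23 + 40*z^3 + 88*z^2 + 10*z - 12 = 2*r^3 + 5*r^2 + 4*r + 40*z^3 + z^2*(-24*r - 4) + z*(-18*r^2 - 28*r - 10) + 1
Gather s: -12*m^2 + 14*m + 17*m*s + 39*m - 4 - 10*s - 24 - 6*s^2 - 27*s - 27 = -12*m^2 + 53*m - 6*s^2 + s*(17*m - 37) - 55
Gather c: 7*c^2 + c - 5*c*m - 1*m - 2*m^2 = 7*c^2 + c*(1 - 5*m) - 2*m^2 - m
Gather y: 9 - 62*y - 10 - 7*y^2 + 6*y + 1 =-7*y^2 - 56*y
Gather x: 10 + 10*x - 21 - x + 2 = 9*x - 9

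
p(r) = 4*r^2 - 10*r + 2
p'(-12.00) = -106.00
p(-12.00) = 698.00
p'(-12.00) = -106.00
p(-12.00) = 698.00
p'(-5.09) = -50.72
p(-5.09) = 156.53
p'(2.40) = 9.20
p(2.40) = 1.04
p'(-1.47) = -21.76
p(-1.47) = 25.34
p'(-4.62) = -46.96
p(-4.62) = 133.58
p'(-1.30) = -20.40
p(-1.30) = 21.76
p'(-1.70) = -23.60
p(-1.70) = 30.56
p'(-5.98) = -57.84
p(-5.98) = 204.84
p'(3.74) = 19.92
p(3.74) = 20.55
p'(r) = 8*r - 10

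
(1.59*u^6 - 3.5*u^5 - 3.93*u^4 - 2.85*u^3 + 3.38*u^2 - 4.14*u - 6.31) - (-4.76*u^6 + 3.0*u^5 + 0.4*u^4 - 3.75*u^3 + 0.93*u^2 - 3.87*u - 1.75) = 6.35*u^6 - 6.5*u^5 - 4.33*u^4 + 0.9*u^3 + 2.45*u^2 - 0.27*u - 4.56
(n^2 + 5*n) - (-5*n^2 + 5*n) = 6*n^2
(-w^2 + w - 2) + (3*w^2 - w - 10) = 2*w^2 - 12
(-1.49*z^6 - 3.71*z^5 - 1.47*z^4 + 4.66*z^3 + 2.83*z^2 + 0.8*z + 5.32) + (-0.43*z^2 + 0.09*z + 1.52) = -1.49*z^6 - 3.71*z^5 - 1.47*z^4 + 4.66*z^3 + 2.4*z^2 + 0.89*z + 6.84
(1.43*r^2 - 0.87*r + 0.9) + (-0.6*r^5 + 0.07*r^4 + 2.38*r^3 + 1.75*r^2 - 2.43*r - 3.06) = -0.6*r^5 + 0.07*r^4 + 2.38*r^3 + 3.18*r^2 - 3.3*r - 2.16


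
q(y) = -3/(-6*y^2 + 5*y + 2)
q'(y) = -3*(12*y - 5)/(-6*y^2 + 5*y + 2)^2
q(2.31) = 0.16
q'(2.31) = -0.20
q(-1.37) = 0.19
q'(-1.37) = 0.25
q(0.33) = -1.00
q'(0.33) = 0.35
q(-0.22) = -4.92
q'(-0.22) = 61.68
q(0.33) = -1.00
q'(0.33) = 0.35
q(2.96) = 0.08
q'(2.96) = -0.07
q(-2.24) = 0.08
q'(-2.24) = 0.06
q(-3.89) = 0.03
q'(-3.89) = 0.01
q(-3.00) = 0.04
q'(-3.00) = 0.03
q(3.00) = 0.08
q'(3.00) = -0.07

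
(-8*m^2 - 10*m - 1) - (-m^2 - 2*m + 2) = -7*m^2 - 8*m - 3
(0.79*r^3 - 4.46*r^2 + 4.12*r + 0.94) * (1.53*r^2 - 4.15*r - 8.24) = 1.2087*r^5 - 10.1023*r^4 + 18.303*r^3 + 21.0906*r^2 - 37.8498*r - 7.7456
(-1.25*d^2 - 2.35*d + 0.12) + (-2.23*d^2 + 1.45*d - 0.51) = -3.48*d^2 - 0.9*d - 0.39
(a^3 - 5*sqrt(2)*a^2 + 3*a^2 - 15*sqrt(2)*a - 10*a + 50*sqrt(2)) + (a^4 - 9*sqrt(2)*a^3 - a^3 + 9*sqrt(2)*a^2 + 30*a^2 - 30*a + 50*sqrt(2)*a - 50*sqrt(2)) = a^4 - 9*sqrt(2)*a^3 + 4*sqrt(2)*a^2 + 33*a^2 - 40*a + 35*sqrt(2)*a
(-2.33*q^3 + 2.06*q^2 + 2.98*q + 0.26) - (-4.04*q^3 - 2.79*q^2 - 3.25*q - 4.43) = 1.71*q^3 + 4.85*q^2 + 6.23*q + 4.69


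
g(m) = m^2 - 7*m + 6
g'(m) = 2*m - 7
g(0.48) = 2.87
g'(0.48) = -6.04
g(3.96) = -6.04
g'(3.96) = 0.92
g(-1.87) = 22.59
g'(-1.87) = -10.74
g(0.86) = 0.72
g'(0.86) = -5.28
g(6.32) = 1.70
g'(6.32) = 5.64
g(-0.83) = 12.50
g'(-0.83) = -8.66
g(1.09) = -0.44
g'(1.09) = -4.82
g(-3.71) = 45.73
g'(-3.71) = -14.42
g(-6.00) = 84.00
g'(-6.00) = -19.00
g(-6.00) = 84.00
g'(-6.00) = -19.00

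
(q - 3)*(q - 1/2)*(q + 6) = q^3 + 5*q^2/2 - 39*q/2 + 9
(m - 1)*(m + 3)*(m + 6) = m^3 + 8*m^2 + 9*m - 18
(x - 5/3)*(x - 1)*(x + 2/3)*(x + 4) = x^4 + 2*x^3 - 73*x^2/9 + 2*x/3 + 40/9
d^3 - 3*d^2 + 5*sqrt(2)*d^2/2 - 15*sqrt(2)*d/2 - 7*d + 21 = (d - 3)*(d - sqrt(2))*(d + 7*sqrt(2)/2)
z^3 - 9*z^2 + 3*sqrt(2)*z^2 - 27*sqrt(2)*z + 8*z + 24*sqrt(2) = (z - 8)*(z - 1)*(z + 3*sqrt(2))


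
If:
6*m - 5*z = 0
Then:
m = 5*z/6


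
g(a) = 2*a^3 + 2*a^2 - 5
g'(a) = 6*a^2 + 4*a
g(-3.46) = -63.90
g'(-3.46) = 57.99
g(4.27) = 187.17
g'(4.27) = 126.48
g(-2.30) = -18.75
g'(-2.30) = 22.54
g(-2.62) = -27.24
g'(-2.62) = 30.71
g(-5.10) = -218.28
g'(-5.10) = 135.66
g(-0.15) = -4.96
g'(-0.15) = -0.46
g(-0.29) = -4.88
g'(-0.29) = -0.66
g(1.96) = 17.74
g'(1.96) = 30.89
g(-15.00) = -6305.00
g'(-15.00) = 1290.00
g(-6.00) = -365.00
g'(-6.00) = 192.00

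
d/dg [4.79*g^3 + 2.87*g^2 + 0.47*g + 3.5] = 14.37*g^2 + 5.74*g + 0.47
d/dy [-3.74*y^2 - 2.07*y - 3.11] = -7.48*y - 2.07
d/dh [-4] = 0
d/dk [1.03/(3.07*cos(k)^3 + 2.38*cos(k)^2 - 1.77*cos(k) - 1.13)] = (9.4863*cos(k)^2 + 4.9028*cos(k) - 1.8231)*sin(k)/(3.07*cos(k)^3 + 2.38*cos(k)^2 - 1.77*cos(k) - 1.13)^2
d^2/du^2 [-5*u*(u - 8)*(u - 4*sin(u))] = -20*u^2*sin(u) + 160*u*sin(u) + 80*u*cos(u) - 30*u + 40*sin(u) - 320*cos(u) + 80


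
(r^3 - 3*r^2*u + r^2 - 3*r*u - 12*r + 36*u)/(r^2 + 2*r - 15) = (r^2 - 3*r*u + 4*r - 12*u)/(r + 5)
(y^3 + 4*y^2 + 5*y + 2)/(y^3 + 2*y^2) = 1 + 2/y + y^(-2)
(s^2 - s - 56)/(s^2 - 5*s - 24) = (s + 7)/(s + 3)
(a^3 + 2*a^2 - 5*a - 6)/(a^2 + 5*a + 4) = (a^2 + a - 6)/(a + 4)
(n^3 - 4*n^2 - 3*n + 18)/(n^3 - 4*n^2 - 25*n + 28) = (n^3 - 4*n^2 - 3*n + 18)/(n^3 - 4*n^2 - 25*n + 28)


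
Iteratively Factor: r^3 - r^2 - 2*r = (r + 1)*(r^2 - 2*r) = r*(r + 1)*(r - 2)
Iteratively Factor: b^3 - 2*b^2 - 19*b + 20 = (b + 4)*(b^2 - 6*b + 5) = (b - 1)*(b + 4)*(b - 5)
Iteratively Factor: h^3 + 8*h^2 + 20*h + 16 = (h + 4)*(h^2 + 4*h + 4) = (h + 2)*(h + 4)*(h + 2)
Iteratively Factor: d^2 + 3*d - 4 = (d - 1)*(d + 4)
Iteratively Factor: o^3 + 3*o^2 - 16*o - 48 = (o + 3)*(o^2 - 16) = (o - 4)*(o + 3)*(o + 4)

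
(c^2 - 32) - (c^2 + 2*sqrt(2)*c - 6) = -2*sqrt(2)*c - 26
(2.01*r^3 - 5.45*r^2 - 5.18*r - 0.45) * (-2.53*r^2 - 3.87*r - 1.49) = -5.0853*r^5 + 6.0098*r^4 + 31.202*r^3 + 29.3056*r^2 + 9.4597*r + 0.6705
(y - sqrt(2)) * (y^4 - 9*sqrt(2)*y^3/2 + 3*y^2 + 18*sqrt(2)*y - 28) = y^5 - 11*sqrt(2)*y^4/2 + 12*y^3 + 15*sqrt(2)*y^2 - 64*y + 28*sqrt(2)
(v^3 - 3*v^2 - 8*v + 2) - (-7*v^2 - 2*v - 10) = v^3 + 4*v^2 - 6*v + 12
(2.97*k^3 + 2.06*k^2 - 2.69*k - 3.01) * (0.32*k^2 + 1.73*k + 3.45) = 0.9504*k^5 + 5.7973*k^4 + 12.9495*k^3 + 1.4901*k^2 - 14.4878*k - 10.3845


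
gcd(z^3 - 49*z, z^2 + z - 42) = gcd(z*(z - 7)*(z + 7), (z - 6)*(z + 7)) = z + 7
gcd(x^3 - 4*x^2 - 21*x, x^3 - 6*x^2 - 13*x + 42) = x^2 - 4*x - 21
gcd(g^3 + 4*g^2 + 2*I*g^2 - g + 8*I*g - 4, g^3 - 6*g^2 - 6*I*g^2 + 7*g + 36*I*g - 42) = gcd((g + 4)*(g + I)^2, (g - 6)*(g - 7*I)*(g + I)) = g + I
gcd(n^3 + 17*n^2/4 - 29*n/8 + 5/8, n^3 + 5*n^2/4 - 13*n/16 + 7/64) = n - 1/4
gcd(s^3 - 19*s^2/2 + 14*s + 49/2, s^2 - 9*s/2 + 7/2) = s - 7/2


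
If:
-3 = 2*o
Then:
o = -3/2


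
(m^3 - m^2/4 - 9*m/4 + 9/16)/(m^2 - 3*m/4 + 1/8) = (4*m^2 - 9)/(2*(2*m - 1))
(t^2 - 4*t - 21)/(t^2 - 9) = (t - 7)/(t - 3)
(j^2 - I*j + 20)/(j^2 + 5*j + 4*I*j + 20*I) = (j - 5*I)/(j + 5)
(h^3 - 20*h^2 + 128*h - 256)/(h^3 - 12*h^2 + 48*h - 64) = (h^2 - 16*h + 64)/(h^2 - 8*h + 16)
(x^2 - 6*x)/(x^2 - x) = (x - 6)/(x - 1)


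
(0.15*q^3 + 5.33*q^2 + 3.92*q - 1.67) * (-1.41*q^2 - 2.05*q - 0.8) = -0.2115*q^5 - 7.8228*q^4 - 16.5737*q^3 - 9.9453*q^2 + 0.2875*q + 1.336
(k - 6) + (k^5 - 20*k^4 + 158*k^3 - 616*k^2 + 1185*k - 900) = k^5 - 20*k^4 + 158*k^3 - 616*k^2 + 1186*k - 906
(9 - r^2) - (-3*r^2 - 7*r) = 2*r^2 + 7*r + 9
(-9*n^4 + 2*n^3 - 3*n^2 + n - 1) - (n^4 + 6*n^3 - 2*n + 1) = -10*n^4 - 4*n^3 - 3*n^2 + 3*n - 2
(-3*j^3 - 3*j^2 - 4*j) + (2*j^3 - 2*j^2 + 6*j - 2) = -j^3 - 5*j^2 + 2*j - 2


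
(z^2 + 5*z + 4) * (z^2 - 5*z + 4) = z^4 - 17*z^2 + 16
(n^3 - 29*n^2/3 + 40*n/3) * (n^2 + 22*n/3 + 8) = n^5 - 7*n^4/3 - 446*n^3/9 + 184*n^2/9 + 320*n/3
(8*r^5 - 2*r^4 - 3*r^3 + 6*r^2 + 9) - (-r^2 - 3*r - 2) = 8*r^5 - 2*r^4 - 3*r^3 + 7*r^2 + 3*r + 11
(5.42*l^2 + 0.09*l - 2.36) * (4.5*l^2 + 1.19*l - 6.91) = 24.39*l^4 + 6.8548*l^3 - 47.9651*l^2 - 3.4303*l + 16.3076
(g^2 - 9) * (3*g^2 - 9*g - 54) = 3*g^4 - 9*g^3 - 81*g^2 + 81*g + 486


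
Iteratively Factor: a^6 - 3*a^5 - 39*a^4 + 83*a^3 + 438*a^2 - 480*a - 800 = (a - 5)*(a^5 + 2*a^4 - 29*a^3 - 62*a^2 + 128*a + 160) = (a - 5)*(a + 4)*(a^4 - 2*a^3 - 21*a^2 + 22*a + 40) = (a - 5)*(a + 4)^2*(a^3 - 6*a^2 + 3*a + 10) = (a - 5)*(a + 1)*(a + 4)^2*(a^2 - 7*a + 10) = (a - 5)*(a - 2)*(a + 1)*(a + 4)^2*(a - 5)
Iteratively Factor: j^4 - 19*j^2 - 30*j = (j - 5)*(j^3 + 5*j^2 + 6*j) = j*(j - 5)*(j^2 + 5*j + 6) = j*(j - 5)*(j + 2)*(j + 3)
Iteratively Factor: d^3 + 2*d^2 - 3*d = (d + 3)*(d^2 - d) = d*(d + 3)*(d - 1)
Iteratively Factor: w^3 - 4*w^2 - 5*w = (w - 5)*(w^2 + w) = (w - 5)*(w + 1)*(w)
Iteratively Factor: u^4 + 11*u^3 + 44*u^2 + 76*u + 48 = (u + 2)*(u^3 + 9*u^2 + 26*u + 24) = (u + 2)*(u + 4)*(u^2 + 5*u + 6) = (u + 2)*(u + 3)*(u + 4)*(u + 2)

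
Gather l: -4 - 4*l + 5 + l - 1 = -3*l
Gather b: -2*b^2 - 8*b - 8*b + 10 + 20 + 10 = -2*b^2 - 16*b + 40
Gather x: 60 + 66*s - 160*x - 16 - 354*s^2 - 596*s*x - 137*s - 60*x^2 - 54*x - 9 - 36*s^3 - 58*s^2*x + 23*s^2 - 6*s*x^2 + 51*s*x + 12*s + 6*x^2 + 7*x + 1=-36*s^3 - 331*s^2 - 59*s + x^2*(-6*s - 54) + x*(-58*s^2 - 545*s - 207) + 36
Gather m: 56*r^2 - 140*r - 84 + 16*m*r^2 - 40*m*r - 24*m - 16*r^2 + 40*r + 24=m*(16*r^2 - 40*r - 24) + 40*r^2 - 100*r - 60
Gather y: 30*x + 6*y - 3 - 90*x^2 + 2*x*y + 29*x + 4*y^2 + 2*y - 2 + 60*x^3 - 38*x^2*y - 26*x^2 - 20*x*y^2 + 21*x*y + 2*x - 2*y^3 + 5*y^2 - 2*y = 60*x^3 - 116*x^2 + 61*x - 2*y^3 + y^2*(9 - 20*x) + y*(-38*x^2 + 23*x + 6) - 5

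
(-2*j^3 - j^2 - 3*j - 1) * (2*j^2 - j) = -4*j^5 - 5*j^3 + j^2 + j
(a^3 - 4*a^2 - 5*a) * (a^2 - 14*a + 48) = a^5 - 18*a^4 + 99*a^3 - 122*a^2 - 240*a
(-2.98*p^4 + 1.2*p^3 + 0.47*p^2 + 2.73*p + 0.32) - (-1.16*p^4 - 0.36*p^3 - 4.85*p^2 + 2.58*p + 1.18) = -1.82*p^4 + 1.56*p^3 + 5.32*p^2 + 0.15*p - 0.86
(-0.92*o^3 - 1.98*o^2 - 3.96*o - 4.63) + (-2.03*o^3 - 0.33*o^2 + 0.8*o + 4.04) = -2.95*o^3 - 2.31*o^2 - 3.16*o - 0.59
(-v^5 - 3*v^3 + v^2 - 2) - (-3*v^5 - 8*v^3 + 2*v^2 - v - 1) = 2*v^5 + 5*v^3 - v^2 + v - 1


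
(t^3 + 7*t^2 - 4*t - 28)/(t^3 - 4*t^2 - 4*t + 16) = (t + 7)/(t - 4)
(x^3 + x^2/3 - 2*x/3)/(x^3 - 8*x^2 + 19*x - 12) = x*(3*x^2 + x - 2)/(3*(x^3 - 8*x^2 + 19*x - 12))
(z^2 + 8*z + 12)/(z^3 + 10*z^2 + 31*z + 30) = (z + 6)/(z^2 + 8*z + 15)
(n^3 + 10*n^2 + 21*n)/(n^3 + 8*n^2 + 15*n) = (n + 7)/(n + 5)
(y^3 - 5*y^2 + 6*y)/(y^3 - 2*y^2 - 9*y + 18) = y/(y + 3)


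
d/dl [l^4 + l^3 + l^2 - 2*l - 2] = 4*l^3 + 3*l^2 + 2*l - 2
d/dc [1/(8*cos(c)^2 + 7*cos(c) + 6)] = (16*cos(c) + 7)*sin(c)/(8*cos(c)^2 + 7*cos(c) + 6)^2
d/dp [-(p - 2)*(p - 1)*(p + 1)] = -3*p^2 + 4*p + 1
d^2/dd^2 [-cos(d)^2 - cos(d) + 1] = cos(d) + 2*cos(2*d)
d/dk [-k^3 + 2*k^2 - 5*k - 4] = -3*k^2 + 4*k - 5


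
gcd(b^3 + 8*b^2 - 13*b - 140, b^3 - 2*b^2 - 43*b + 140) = b^2 + 3*b - 28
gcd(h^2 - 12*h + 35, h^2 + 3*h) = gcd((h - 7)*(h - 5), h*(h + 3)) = 1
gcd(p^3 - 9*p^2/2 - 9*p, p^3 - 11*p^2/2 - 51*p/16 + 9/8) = p - 6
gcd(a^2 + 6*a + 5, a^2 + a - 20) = a + 5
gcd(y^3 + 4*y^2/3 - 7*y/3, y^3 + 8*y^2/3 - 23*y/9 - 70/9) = y + 7/3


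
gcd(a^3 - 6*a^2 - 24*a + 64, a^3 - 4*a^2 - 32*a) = a^2 - 4*a - 32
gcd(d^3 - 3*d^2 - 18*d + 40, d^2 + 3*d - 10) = d - 2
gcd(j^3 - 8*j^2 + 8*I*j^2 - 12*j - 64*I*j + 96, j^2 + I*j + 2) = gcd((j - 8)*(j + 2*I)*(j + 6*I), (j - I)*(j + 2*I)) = j + 2*I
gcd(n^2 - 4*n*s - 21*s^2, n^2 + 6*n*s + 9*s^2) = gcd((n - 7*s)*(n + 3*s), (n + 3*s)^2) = n + 3*s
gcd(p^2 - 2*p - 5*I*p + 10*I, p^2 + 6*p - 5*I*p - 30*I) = p - 5*I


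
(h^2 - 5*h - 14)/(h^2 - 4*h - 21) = (h + 2)/(h + 3)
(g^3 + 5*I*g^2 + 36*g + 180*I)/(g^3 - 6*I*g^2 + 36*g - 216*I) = (g + 5*I)/(g - 6*I)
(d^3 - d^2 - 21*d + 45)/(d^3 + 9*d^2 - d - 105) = (d - 3)/(d + 7)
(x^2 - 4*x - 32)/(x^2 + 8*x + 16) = (x - 8)/(x + 4)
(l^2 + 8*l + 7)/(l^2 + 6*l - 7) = (l + 1)/(l - 1)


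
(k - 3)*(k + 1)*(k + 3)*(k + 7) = k^4 + 8*k^3 - 2*k^2 - 72*k - 63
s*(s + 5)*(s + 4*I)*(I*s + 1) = I*s^4 - 3*s^3 + 5*I*s^3 - 15*s^2 + 4*I*s^2 + 20*I*s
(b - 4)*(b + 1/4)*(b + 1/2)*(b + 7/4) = b^4 - 3*b^3/2 - 137*b^2/16 - 177*b/32 - 7/8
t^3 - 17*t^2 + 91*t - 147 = (t - 7)^2*(t - 3)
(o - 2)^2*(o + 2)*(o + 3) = o^4 + o^3 - 10*o^2 - 4*o + 24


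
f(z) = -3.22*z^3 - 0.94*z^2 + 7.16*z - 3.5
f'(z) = -9.66*z^2 - 1.88*z + 7.16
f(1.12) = -1.18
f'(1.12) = -7.06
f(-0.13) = -4.44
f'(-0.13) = 7.24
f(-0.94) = -8.39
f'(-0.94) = 0.39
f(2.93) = -71.59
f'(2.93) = -81.28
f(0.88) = -0.12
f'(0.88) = -1.98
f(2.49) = -41.21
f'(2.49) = -57.41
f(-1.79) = -0.86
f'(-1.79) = -20.43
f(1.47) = -5.23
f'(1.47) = -16.48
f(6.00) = -689.90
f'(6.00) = -351.88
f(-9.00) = 2203.30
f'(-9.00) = -758.38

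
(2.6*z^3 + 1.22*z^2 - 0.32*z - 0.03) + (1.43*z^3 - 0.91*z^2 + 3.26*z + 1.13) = 4.03*z^3 + 0.31*z^2 + 2.94*z + 1.1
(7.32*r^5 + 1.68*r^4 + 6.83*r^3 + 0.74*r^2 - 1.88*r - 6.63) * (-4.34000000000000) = -31.7688*r^5 - 7.2912*r^4 - 29.6422*r^3 - 3.2116*r^2 + 8.1592*r + 28.7742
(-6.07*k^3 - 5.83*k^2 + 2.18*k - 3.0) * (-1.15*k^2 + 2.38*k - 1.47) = 6.9805*k^5 - 7.7421*k^4 - 7.4595*k^3 + 17.2085*k^2 - 10.3446*k + 4.41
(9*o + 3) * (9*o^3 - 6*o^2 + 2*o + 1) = 81*o^4 - 27*o^3 + 15*o + 3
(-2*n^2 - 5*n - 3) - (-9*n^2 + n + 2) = 7*n^2 - 6*n - 5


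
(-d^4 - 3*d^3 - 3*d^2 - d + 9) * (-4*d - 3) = 4*d^5 + 15*d^4 + 21*d^3 + 13*d^2 - 33*d - 27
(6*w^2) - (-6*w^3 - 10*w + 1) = 6*w^3 + 6*w^2 + 10*w - 1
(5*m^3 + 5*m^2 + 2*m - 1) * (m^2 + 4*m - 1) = 5*m^5 + 25*m^4 + 17*m^3 + 2*m^2 - 6*m + 1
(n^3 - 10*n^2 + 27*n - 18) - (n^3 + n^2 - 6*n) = -11*n^2 + 33*n - 18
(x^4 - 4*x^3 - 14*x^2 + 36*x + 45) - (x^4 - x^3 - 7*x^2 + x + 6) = -3*x^3 - 7*x^2 + 35*x + 39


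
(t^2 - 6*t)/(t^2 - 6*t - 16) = t*(6 - t)/(-t^2 + 6*t + 16)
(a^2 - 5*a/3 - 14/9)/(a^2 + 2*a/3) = (a - 7/3)/a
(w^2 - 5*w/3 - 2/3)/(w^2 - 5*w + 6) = (w + 1/3)/(w - 3)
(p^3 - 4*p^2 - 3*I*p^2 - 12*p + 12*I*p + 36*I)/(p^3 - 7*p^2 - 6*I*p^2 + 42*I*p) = (p^3 - p^2*(4 + 3*I) + 12*p*(-1 + I) + 36*I)/(p*(p^2 - p*(7 + 6*I) + 42*I))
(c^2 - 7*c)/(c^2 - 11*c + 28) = c/(c - 4)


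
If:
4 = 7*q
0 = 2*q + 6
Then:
No Solution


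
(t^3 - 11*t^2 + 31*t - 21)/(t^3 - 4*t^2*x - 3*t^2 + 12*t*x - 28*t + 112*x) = (-t^2 + 4*t - 3)/(-t^2 + 4*t*x - 4*t + 16*x)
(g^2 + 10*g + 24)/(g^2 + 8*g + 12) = (g + 4)/(g + 2)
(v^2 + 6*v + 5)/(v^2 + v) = (v + 5)/v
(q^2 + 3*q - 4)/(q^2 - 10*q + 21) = (q^2 + 3*q - 4)/(q^2 - 10*q + 21)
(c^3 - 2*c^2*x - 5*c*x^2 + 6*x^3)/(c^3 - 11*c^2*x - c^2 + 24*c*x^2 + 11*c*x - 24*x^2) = (-c^2 - c*x + 2*x^2)/(-c^2 + 8*c*x + c - 8*x)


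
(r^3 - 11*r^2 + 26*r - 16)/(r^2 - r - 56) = (r^2 - 3*r + 2)/(r + 7)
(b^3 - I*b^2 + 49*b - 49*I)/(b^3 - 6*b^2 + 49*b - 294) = (b - I)/(b - 6)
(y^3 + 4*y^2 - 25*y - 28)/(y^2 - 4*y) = y + 8 + 7/y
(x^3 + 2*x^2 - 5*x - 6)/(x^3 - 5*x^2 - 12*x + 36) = (x + 1)/(x - 6)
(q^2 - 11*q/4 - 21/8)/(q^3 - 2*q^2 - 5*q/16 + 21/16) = 2*(2*q - 7)/(4*q^2 - 11*q + 7)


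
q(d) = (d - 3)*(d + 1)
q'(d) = 2*d - 2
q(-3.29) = 14.40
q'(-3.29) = -8.58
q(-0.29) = -2.34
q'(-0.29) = -2.58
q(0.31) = -3.52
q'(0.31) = -1.38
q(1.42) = -3.82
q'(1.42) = 0.84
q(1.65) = -3.58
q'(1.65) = 1.30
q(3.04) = 0.16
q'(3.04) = 4.08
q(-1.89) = 4.35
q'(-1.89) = -5.78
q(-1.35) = 1.52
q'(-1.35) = -4.70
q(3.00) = 0.00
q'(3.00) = 4.00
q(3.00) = 0.00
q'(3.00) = 4.00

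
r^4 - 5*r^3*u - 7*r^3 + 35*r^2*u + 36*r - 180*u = (r - 6)*(r - 3)*(r + 2)*(r - 5*u)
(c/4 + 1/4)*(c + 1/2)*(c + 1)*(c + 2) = c^4/4 + 9*c^3/8 + 7*c^2/4 + 9*c/8 + 1/4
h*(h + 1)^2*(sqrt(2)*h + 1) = sqrt(2)*h^4 + h^3 + 2*sqrt(2)*h^3 + sqrt(2)*h^2 + 2*h^2 + h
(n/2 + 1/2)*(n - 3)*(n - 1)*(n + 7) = n^4/2 + 2*n^3 - 11*n^2 - 2*n + 21/2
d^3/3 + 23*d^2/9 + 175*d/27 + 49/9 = (d/3 + 1)*(d + 7/3)^2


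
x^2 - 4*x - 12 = (x - 6)*(x + 2)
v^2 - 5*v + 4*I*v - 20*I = (v - 5)*(v + 4*I)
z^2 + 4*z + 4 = (z + 2)^2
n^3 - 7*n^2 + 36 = (n - 6)*(n - 3)*(n + 2)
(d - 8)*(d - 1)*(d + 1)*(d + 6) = d^4 - 2*d^3 - 49*d^2 + 2*d + 48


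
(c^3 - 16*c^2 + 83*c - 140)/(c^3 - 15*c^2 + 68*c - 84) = (c^2 - 9*c + 20)/(c^2 - 8*c + 12)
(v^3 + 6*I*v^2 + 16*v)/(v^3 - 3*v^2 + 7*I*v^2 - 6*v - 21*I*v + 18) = v*(v^2 + 6*I*v + 16)/(v^3 + v^2*(-3 + 7*I) - 3*v*(2 + 7*I) + 18)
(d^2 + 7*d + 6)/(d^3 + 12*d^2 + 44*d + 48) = (d + 1)/(d^2 + 6*d + 8)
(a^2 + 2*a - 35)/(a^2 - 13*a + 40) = (a + 7)/(a - 8)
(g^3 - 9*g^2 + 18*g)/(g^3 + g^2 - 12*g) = (g - 6)/(g + 4)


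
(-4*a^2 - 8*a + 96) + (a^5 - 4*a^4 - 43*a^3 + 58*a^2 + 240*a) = a^5 - 4*a^4 - 43*a^3 + 54*a^2 + 232*a + 96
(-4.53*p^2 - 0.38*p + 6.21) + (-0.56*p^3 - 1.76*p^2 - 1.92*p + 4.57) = -0.56*p^3 - 6.29*p^2 - 2.3*p + 10.78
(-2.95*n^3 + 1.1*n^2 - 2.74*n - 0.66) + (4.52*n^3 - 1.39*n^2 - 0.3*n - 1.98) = 1.57*n^3 - 0.29*n^2 - 3.04*n - 2.64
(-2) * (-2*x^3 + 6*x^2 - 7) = 4*x^3 - 12*x^2 + 14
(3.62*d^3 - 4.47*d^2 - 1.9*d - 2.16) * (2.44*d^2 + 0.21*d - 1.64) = 8.8328*d^5 - 10.1466*d^4 - 11.5115*d^3 + 1.6614*d^2 + 2.6624*d + 3.5424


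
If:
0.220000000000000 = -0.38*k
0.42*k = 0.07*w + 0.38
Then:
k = -0.58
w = -8.90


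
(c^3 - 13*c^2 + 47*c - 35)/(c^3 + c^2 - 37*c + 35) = (c - 7)/(c + 7)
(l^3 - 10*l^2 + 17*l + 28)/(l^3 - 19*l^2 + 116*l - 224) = (l + 1)/(l - 8)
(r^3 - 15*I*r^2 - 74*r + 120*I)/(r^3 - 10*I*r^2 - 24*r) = (r - 5*I)/r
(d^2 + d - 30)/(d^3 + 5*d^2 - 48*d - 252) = (d - 5)/(d^2 - d - 42)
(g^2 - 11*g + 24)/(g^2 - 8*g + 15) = (g - 8)/(g - 5)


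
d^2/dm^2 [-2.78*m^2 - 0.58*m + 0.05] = -5.56000000000000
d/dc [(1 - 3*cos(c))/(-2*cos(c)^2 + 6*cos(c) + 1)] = (6*cos(c)^2 - 4*cos(c) + 9)*sin(c)/(6*cos(c) - cos(2*c))^2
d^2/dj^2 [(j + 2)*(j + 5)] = 2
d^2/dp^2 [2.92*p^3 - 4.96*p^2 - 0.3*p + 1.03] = 17.52*p - 9.92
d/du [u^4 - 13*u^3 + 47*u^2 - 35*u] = 4*u^3 - 39*u^2 + 94*u - 35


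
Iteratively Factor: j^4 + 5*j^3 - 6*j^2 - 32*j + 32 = (j - 2)*(j^3 + 7*j^2 + 8*j - 16) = (j - 2)*(j - 1)*(j^2 + 8*j + 16) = (j - 2)*(j - 1)*(j + 4)*(j + 4)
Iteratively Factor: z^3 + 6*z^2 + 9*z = (z + 3)*(z^2 + 3*z) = z*(z + 3)*(z + 3)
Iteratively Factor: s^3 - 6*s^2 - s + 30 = (s - 3)*(s^2 - 3*s - 10) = (s - 5)*(s - 3)*(s + 2)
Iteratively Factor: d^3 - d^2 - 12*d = (d - 4)*(d^2 + 3*d) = d*(d - 4)*(d + 3)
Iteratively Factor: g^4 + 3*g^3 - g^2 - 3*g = (g + 1)*(g^3 + 2*g^2 - 3*g) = g*(g + 1)*(g^2 + 2*g - 3) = g*(g - 1)*(g + 1)*(g + 3)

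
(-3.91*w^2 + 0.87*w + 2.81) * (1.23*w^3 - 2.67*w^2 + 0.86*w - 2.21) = -4.8093*w^5 + 11.5098*w^4 - 2.2292*w^3 + 1.8866*w^2 + 0.4939*w - 6.2101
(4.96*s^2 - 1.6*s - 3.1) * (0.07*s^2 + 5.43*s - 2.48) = 0.3472*s^4 + 26.8208*s^3 - 21.2058*s^2 - 12.865*s + 7.688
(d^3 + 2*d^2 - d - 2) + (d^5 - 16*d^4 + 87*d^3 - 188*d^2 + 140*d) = d^5 - 16*d^4 + 88*d^3 - 186*d^2 + 139*d - 2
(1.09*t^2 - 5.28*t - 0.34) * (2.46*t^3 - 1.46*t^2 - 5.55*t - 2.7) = 2.6814*t^5 - 14.5802*t^4 + 0.8229*t^3 + 26.8574*t^2 + 16.143*t + 0.918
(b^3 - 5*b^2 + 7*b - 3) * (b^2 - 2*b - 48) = b^5 - 7*b^4 - 31*b^3 + 223*b^2 - 330*b + 144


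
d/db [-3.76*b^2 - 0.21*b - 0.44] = -7.52*b - 0.21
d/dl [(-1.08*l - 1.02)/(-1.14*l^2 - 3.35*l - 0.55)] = (1.2312*l^2 + 3.618*l - (1.08*l + 1.02)*(2.28*l + 3.35) + 0.594)/(1.14*l^2 + 3.35*l + 0.55)^2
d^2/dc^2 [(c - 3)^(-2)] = 6/(c - 3)^4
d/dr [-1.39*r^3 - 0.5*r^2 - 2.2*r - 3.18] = -4.17*r^2 - 1.0*r - 2.2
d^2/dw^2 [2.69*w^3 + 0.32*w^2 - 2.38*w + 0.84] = 16.14*w + 0.64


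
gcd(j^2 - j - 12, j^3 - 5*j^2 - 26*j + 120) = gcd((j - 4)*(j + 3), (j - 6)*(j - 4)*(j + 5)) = j - 4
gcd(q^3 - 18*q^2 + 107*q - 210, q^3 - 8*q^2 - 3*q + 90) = q^2 - 11*q + 30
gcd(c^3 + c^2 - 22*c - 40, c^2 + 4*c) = c + 4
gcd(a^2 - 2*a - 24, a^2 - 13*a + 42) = a - 6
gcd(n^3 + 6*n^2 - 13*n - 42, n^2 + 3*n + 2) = n + 2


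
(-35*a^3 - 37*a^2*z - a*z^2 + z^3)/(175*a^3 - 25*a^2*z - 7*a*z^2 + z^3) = (a + z)/(-5*a + z)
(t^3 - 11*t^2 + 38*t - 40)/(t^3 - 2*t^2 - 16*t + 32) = (t - 5)/(t + 4)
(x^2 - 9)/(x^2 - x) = (x^2 - 9)/(x*(x - 1))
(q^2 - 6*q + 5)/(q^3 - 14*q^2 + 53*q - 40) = 1/(q - 8)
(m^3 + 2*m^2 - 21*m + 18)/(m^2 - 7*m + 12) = (m^2 + 5*m - 6)/(m - 4)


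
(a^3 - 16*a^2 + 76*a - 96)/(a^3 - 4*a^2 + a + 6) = (a^2 - 14*a + 48)/(a^2 - 2*a - 3)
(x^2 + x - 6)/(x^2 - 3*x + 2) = (x + 3)/(x - 1)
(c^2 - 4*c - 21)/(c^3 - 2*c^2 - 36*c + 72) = (c^2 - 4*c - 21)/(c^3 - 2*c^2 - 36*c + 72)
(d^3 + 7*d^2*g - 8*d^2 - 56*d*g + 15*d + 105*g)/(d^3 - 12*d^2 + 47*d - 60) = (d + 7*g)/(d - 4)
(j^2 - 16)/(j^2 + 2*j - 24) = (j + 4)/(j + 6)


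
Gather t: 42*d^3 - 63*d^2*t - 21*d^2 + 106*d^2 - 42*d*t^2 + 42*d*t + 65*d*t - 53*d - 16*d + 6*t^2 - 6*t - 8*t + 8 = 42*d^3 + 85*d^2 - 69*d + t^2*(6 - 42*d) + t*(-63*d^2 + 107*d - 14) + 8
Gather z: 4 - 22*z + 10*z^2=10*z^2 - 22*z + 4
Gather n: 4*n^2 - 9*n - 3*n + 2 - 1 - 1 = 4*n^2 - 12*n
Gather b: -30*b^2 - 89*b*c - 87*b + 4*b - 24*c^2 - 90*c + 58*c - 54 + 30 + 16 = -30*b^2 + b*(-89*c - 83) - 24*c^2 - 32*c - 8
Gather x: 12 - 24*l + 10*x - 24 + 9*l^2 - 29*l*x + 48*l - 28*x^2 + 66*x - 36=9*l^2 + 24*l - 28*x^2 + x*(76 - 29*l) - 48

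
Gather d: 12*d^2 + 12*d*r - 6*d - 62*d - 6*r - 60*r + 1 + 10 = 12*d^2 + d*(12*r - 68) - 66*r + 11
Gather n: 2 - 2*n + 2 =4 - 2*n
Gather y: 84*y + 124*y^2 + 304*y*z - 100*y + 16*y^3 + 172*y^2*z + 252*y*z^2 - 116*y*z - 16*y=16*y^3 + y^2*(172*z + 124) + y*(252*z^2 + 188*z - 32)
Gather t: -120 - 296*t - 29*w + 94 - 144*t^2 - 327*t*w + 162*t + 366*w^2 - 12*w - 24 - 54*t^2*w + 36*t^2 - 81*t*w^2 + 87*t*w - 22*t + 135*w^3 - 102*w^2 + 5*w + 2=t^2*(-54*w - 108) + t*(-81*w^2 - 240*w - 156) + 135*w^3 + 264*w^2 - 36*w - 48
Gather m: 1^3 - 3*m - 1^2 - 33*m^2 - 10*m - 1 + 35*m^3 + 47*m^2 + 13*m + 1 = 35*m^3 + 14*m^2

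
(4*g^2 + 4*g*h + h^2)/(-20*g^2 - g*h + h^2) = (-4*g^2 - 4*g*h - h^2)/(20*g^2 + g*h - h^2)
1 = 1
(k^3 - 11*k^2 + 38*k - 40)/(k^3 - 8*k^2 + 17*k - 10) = (k - 4)/(k - 1)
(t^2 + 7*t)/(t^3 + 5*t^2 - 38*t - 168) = t/(t^2 - 2*t - 24)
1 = 1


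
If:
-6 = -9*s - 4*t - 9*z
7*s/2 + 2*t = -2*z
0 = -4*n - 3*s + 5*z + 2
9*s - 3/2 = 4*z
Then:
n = 533/424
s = 63/106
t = -849/424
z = 51/53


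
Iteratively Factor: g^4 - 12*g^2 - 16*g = (g + 2)*(g^3 - 2*g^2 - 8*g) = g*(g + 2)*(g^2 - 2*g - 8) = g*(g + 2)^2*(g - 4)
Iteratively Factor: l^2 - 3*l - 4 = (l + 1)*(l - 4)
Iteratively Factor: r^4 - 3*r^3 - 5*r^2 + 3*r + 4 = (r - 4)*(r^3 + r^2 - r - 1) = (r - 4)*(r - 1)*(r^2 + 2*r + 1) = (r - 4)*(r - 1)*(r + 1)*(r + 1)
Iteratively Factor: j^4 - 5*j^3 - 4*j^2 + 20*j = (j - 5)*(j^3 - 4*j) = (j - 5)*(j - 2)*(j^2 + 2*j) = (j - 5)*(j - 2)*(j + 2)*(j)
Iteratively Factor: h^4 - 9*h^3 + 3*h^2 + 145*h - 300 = (h - 3)*(h^3 - 6*h^2 - 15*h + 100) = (h - 5)*(h - 3)*(h^2 - h - 20) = (h - 5)^2*(h - 3)*(h + 4)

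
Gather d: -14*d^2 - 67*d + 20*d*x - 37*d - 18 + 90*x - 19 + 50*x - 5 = -14*d^2 + d*(20*x - 104) + 140*x - 42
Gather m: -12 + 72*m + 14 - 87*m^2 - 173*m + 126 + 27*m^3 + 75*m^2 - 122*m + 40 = 27*m^3 - 12*m^2 - 223*m + 168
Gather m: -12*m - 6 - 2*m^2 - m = -2*m^2 - 13*m - 6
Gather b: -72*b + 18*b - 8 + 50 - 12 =30 - 54*b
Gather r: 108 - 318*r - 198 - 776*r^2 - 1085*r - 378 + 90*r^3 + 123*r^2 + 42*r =90*r^3 - 653*r^2 - 1361*r - 468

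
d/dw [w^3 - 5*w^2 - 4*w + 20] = 3*w^2 - 10*w - 4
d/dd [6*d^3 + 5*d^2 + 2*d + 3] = 18*d^2 + 10*d + 2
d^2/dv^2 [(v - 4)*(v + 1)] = 2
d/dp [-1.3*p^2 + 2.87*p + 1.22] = 2.87 - 2.6*p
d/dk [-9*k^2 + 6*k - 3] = 6 - 18*k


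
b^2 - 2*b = b*(b - 2)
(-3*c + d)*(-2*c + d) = 6*c^2 - 5*c*d + d^2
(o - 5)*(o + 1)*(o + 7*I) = o^3 - 4*o^2 + 7*I*o^2 - 5*o - 28*I*o - 35*I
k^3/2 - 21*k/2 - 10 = (k/2 + 1/2)*(k - 5)*(k + 4)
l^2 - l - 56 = (l - 8)*(l + 7)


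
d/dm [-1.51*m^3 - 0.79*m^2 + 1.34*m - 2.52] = -4.53*m^2 - 1.58*m + 1.34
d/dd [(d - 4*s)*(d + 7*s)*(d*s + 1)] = 3*d^2*s + 6*d*s^2 + 2*d - 28*s^3 + 3*s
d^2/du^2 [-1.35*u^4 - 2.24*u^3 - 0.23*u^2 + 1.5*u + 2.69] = -16.2*u^2 - 13.44*u - 0.46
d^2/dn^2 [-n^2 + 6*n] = -2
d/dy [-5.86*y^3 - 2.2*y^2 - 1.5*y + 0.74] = -17.58*y^2 - 4.4*y - 1.5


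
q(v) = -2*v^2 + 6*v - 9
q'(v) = 6 - 4*v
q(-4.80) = -83.88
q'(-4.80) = 25.20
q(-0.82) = -15.26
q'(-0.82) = 9.28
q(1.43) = -4.51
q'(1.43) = 0.28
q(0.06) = -8.65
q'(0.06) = 5.76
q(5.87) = -42.69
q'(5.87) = -17.48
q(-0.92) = -16.21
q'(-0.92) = 9.68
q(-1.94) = -28.17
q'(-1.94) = 13.76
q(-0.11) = -9.68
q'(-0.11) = 6.44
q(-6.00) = -117.00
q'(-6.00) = 30.00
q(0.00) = -9.00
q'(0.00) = 6.00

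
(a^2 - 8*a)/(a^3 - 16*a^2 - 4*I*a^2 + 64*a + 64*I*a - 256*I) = a/(a^2 - 4*a*(2 + I) + 32*I)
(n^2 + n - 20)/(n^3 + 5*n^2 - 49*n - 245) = (n - 4)/(n^2 - 49)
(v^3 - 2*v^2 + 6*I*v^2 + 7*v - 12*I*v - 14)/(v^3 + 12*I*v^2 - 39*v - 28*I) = (v^2 - v*(2 + I) + 2*I)/(v^2 + 5*I*v - 4)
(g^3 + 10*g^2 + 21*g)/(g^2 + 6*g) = (g^2 + 10*g + 21)/(g + 6)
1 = 1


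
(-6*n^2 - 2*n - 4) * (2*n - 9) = -12*n^3 + 50*n^2 + 10*n + 36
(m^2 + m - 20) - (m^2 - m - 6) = 2*m - 14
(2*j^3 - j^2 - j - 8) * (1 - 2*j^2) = -4*j^5 + 2*j^4 + 4*j^3 + 15*j^2 - j - 8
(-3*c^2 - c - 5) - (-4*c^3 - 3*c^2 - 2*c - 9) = 4*c^3 + c + 4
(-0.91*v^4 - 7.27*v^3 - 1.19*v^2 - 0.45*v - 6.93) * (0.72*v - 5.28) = -0.6552*v^5 - 0.4296*v^4 + 37.5288*v^3 + 5.9592*v^2 - 2.6136*v + 36.5904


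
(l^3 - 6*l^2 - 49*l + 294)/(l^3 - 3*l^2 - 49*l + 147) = (l - 6)/(l - 3)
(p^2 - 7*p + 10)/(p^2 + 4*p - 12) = (p - 5)/(p + 6)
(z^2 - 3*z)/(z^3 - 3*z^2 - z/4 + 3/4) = 4*z/(4*z^2 - 1)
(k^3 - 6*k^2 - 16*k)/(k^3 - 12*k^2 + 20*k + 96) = k/(k - 6)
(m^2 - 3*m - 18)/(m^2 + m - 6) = (m - 6)/(m - 2)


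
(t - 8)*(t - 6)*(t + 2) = t^3 - 12*t^2 + 20*t + 96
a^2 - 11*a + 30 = (a - 6)*(a - 5)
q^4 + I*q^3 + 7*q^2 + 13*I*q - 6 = (q - 3*I)*(q + I)^2*(q + 2*I)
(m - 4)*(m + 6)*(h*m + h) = h*m^3 + 3*h*m^2 - 22*h*m - 24*h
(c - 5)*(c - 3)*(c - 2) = c^3 - 10*c^2 + 31*c - 30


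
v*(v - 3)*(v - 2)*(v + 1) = v^4 - 4*v^3 + v^2 + 6*v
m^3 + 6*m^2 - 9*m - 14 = (m - 2)*(m + 1)*(m + 7)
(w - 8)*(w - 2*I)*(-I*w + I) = -I*w^3 - 2*w^2 + 9*I*w^2 + 18*w - 8*I*w - 16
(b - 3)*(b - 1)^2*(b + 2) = b^4 - 3*b^3 - 3*b^2 + 11*b - 6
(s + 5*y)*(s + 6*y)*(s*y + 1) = s^3*y + 11*s^2*y^2 + s^2 + 30*s*y^3 + 11*s*y + 30*y^2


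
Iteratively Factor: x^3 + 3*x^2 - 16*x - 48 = (x + 4)*(x^2 - x - 12) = (x - 4)*(x + 4)*(x + 3)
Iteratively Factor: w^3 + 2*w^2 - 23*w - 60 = (w + 3)*(w^2 - w - 20) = (w + 3)*(w + 4)*(w - 5)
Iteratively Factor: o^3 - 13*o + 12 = (o - 1)*(o^2 + o - 12) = (o - 1)*(o + 4)*(o - 3)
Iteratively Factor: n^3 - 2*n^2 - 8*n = (n - 4)*(n^2 + 2*n) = n*(n - 4)*(n + 2)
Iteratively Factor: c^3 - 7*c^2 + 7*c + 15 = (c + 1)*(c^2 - 8*c + 15) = (c - 5)*(c + 1)*(c - 3)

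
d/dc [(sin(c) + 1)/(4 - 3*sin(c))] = 7*cos(c)/(3*sin(c) - 4)^2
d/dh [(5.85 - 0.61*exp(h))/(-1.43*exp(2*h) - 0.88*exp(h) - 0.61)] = (-0.8723*exp(2*h) + 16.731*exp(h) + 5.5201)*exp(h)/(2.0449*exp(4*h) + 2.5168*exp(3*h) + 2.519*exp(2*h) + 1.0736*exp(h) + 0.3721)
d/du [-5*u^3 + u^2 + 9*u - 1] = -15*u^2 + 2*u + 9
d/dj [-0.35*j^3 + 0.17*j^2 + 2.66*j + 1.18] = -1.05*j^2 + 0.34*j + 2.66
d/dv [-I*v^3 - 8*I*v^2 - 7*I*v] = I*(-3*v^2 - 16*v - 7)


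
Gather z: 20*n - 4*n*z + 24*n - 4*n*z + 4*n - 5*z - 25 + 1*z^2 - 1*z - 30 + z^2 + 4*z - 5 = 48*n + 2*z^2 + z*(-8*n - 2) - 60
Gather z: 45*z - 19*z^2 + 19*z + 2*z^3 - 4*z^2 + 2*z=2*z^3 - 23*z^2 + 66*z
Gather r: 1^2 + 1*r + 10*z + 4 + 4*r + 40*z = 5*r + 50*z + 5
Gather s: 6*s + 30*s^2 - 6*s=30*s^2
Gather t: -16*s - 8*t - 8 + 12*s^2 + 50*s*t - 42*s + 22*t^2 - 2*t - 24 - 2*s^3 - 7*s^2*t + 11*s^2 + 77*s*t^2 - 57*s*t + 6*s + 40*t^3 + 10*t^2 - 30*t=-2*s^3 + 23*s^2 - 52*s + 40*t^3 + t^2*(77*s + 32) + t*(-7*s^2 - 7*s - 40) - 32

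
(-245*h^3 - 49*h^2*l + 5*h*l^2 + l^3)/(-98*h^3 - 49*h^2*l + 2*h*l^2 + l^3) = (5*h + l)/(2*h + l)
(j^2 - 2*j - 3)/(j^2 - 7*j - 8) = (j - 3)/(j - 8)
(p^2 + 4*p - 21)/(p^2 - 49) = (p - 3)/(p - 7)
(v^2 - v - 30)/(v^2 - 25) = (v - 6)/(v - 5)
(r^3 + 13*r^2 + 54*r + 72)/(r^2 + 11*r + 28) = (r^2 + 9*r + 18)/(r + 7)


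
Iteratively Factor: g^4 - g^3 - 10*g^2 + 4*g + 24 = (g + 2)*(g^3 - 3*g^2 - 4*g + 12) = (g - 3)*(g + 2)*(g^2 - 4) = (g - 3)*(g + 2)^2*(g - 2)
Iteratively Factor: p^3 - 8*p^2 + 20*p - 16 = (p - 2)*(p^2 - 6*p + 8) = (p - 4)*(p - 2)*(p - 2)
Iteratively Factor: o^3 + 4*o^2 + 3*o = (o + 3)*(o^2 + o) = o*(o + 3)*(o + 1)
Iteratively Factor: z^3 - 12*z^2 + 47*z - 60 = (z - 5)*(z^2 - 7*z + 12) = (z - 5)*(z - 3)*(z - 4)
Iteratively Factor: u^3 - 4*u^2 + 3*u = (u - 3)*(u^2 - u) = (u - 3)*(u - 1)*(u)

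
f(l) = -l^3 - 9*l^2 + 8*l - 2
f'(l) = -3*l^2 - 18*l + 8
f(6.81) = -680.73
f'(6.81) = -253.71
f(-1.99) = -45.68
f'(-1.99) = 31.94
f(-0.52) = -8.45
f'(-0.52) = 16.55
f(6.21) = -538.88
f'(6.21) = -219.47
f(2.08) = -33.30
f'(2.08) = -42.42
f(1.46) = -12.62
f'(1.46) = -24.67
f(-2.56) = -64.69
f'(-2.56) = 34.42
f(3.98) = -175.77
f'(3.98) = -111.16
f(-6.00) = -158.00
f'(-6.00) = 8.00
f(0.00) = -2.00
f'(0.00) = 8.00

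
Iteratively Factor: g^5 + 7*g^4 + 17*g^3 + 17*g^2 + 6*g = (g + 2)*(g^4 + 5*g^3 + 7*g^2 + 3*g) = (g + 1)*(g + 2)*(g^3 + 4*g^2 + 3*g) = g*(g + 1)*(g + 2)*(g^2 + 4*g + 3) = g*(g + 1)*(g + 2)*(g + 3)*(g + 1)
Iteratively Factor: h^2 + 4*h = (h + 4)*(h)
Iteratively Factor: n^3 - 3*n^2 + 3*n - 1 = (n - 1)*(n^2 - 2*n + 1) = (n - 1)^2*(n - 1)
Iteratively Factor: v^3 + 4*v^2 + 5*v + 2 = (v + 1)*(v^2 + 3*v + 2) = (v + 1)^2*(v + 2)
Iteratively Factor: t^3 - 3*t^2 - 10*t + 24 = (t - 2)*(t^2 - t - 12) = (t - 4)*(t - 2)*(t + 3)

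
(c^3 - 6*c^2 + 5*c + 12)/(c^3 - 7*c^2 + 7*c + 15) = (c - 4)/(c - 5)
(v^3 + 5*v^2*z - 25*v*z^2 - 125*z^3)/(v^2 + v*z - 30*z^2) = (v^2 + 10*v*z + 25*z^2)/(v + 6*z)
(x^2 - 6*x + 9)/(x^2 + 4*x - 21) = (x - 3)/(x + 7)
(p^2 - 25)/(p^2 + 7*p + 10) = (p - 5)/(p + 2)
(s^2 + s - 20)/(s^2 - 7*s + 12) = (s + 5)/(s - 3)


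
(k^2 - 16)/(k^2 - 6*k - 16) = (16 - k^2)/(-k^2 + 6*k + 16)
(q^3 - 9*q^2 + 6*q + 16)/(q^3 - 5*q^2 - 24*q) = (q^2 - q - 2)/(q*(q + 3))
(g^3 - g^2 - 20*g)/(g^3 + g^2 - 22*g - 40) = g/(g + 2)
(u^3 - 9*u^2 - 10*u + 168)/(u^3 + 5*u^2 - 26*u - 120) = (u^2 - 13*u + 42)/(u^2 + u - 30)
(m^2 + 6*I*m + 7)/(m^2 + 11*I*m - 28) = (m - I)/(m + 4*I)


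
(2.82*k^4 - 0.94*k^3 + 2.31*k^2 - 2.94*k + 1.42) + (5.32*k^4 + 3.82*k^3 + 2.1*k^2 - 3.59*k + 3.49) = 8.14*k^4 + 2.88*k^3 + 4.41*k^2 - 6.53*k + 4.91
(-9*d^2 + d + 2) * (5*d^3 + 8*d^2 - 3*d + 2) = -45*d^5 - 67*d^4 + 45*d^3 - 5*d^2 - 4*d + 4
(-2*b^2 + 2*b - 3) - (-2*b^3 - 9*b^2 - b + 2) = 2*b^3 + 7*b^2 + 3*b - 5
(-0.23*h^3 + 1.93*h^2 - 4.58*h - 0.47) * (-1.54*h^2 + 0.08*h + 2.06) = 0.3542*h^5 - 2.9906*h^4 + 6.7338*h^3 + 4.3332*h^2 - 9.4724*h - 0.9682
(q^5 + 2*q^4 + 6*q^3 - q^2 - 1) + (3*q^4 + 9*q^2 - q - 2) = q^5 + 5*q^4 + 6*q^3 + 8*q^2 - q - 3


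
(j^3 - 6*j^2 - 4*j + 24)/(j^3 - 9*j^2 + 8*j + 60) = (j - 2)/(j - 5)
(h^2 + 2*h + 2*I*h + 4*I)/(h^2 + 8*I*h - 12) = (h + 2)/(h + 6*I)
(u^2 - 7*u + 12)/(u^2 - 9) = (u - 4)/(u + 3)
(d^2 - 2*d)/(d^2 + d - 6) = d/(d + 3)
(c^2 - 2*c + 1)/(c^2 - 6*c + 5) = (c - 1)/(c - 5)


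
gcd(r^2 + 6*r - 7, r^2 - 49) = r + 7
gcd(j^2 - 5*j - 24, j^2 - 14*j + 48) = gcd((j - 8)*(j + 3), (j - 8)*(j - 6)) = j - 8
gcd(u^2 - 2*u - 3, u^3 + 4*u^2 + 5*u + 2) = u + 1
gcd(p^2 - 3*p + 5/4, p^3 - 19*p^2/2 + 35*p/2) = p - 5/2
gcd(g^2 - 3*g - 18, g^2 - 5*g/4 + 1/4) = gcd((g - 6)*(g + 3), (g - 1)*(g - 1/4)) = 1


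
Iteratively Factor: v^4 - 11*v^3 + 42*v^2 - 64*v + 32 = (v - 4)*(v^3 - 7*v^2 + 14*v - 8) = (v - 4)^2*(v^2 - 3*v + 2) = (v - 4)^2*(v - 2)*(v - 1)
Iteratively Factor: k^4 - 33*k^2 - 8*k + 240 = (k + 4)*(k^3 - 4*k^2 - 17*k + 60) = (k + 4)^2*(k^2 - 8*k + 15) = (k - 3)*(k + 4)^2*(k - 5)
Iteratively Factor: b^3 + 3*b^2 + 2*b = (b + 2)*(b^2 + b) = b*(b + 2)*(b + 1)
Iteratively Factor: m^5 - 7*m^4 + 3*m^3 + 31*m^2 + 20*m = (m - 5)*(m^4 - 2*m^3 - 7*m^2 - 4*m) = m*(m - 5)*(m^3 - 2*m^2 - 7*m - 4) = m*(m - 5)*(m + 1)*(m^2 - 3*m - 4) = m*(m - 5)*(m + 1)^2*(m - 4)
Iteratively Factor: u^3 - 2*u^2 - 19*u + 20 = (u - 1)*(u^2 - u - 20) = (u - 1)*(u + 4)*(u - 5)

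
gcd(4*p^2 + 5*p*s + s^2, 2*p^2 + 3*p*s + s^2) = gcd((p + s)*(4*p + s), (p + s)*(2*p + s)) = p + s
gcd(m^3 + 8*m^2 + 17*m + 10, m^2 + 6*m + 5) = m^2 + 6*m + 5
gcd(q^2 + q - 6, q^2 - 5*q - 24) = q + 3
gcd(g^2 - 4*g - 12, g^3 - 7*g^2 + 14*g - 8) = 1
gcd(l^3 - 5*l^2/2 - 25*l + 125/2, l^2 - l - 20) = l - 5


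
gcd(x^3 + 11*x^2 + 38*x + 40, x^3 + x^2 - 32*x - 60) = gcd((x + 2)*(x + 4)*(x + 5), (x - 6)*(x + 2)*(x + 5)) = x^2 + 7*x + 10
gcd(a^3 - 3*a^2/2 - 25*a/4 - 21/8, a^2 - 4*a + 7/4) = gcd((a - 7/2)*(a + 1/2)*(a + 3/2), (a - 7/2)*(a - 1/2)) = a - 7/2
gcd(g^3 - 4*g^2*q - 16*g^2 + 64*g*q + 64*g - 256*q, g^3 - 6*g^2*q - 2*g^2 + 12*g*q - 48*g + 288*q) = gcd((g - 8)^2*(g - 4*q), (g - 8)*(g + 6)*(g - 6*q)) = g - 8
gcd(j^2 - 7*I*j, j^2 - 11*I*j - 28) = j - 7*I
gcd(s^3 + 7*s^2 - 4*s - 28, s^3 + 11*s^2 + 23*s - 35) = s + 7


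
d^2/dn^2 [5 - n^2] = -2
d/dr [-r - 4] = -1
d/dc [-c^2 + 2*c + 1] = 2 - 2*c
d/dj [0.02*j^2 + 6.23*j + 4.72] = 0.04*j + 6.23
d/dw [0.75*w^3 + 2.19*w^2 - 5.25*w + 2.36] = 2.25*w^2 + 4.38*w - 5.25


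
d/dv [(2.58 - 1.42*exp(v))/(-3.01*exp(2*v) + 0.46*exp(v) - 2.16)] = (-4.2742*exp(2*v) + 15.5316*exp(v) + 1.8804)*exp(v)/(9.0601*exp(4*v) - 2.7692*exp(3*v) + 13.2148*exp(2*v) - 1.9872*exp(v) + 4.6656)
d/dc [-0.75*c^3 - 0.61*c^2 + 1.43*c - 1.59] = -2.25*c^2 - 1.22*c + 1.43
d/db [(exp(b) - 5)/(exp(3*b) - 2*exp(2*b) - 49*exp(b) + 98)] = ((exp(b) - 5)*(-3*exp(2*b) + 4*exp(b) + 49) + exp(3*b) - 2*exp(2*b) - 49*exp(b) + 98)*exp(b)/(exp(3*b) - 2*exp(2*b) - 49*exp(b) + 98)^2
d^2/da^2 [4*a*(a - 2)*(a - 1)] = 24*a - 24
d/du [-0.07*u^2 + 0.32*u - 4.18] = 0.32 - 0.14*u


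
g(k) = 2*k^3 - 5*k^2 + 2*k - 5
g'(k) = 6*k^2 - 10*k + 2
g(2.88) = 7.06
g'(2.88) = 22.97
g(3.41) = 22.98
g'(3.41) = 37.67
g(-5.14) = -418.97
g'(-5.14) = 211.92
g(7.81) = 658.40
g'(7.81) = 289.88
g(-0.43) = -6.94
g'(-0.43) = 7.41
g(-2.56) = -76.44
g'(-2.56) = 66.92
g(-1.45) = -24.51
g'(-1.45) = 29.12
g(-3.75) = -188.28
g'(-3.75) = 123.88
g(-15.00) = -7910.00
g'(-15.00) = 1502.00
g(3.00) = 10.00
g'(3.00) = 26.00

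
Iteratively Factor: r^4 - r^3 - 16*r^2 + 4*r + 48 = (r - 4)*(r^3 + 3*r^2 - 4*r - 12) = (r - 4)*(r + 2)*(r^2 + r - 6) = (r - 4)*(r + 2)*(r + 3)*(r - 2)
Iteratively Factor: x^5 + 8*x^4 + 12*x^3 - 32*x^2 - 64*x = (x + 4)*(x^4 + 4*x^3 - 4*x^2 - 16*x) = (x + 4)^2*(x^3 - 4*x) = (x + 2)*(x + 4)^2*(x^2 - 2*x) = x*(x + 2)*(x + 4)^2*(x - 2)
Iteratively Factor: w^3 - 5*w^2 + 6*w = (w - 2)*(w^2 - 3*w) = (w - 3)*(w - 2)*(w)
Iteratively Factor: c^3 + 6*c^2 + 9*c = (c)*(c^2 + 6*c + 9) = c*(c + 3)*(c + 3)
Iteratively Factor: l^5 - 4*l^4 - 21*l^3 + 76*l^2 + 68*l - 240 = (l - 2)*(l^4 - 2*l^3 - 25*l^2 + 26*l + 120) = (l - 2)*(l + 2)*(l^3 - 4*l^2 - 17*l + 60) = (l - 5)*(l - 2)*(l + 2)*(l^2 + l - 12) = (l - 5)*(l - 3)*(l - 2)*(l + 2)*(l + 4)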